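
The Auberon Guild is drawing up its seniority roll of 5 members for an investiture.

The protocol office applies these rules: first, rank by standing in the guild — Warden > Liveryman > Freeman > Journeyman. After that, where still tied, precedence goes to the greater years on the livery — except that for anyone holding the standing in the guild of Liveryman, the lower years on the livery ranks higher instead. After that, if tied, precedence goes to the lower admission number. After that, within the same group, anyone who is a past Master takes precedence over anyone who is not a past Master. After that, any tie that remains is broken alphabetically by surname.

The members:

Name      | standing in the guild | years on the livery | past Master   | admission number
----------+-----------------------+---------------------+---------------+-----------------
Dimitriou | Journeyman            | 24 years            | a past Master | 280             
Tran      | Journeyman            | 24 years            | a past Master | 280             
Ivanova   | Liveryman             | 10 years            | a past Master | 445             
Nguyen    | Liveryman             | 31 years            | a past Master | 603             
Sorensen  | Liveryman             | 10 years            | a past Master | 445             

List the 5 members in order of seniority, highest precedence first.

By standing in the guild: Ivanova, Sorensen and Nguyen (Liveryman); then Dimitriou and Tran (Journeyman).
Among Ivanova, Sorensen and Nguyen, by years on the livery (lower first) (reversed rule for this group): Ivanova and Sorensen (10 years) before Nguyen (31 years).
Ivanova and Sorensen both have admission number 445, so the next rule applies.
Ivanova and Sorensen are each a past Master, so the next rule applies.
Among Ivanova and Sorensen, alphabetically by surname: Ivanova before Sorensen.
Dimitriou and Tran both have years on the livery 24 years, so the next rule applies.
Dimitriou and Tran both have admission number 280, so the next rule applies.
Dimitriou and Tran are each a past Master, so the next rule applies.
Among Dimitriou and Tran, alphabetically by surname: Dimitriou before Tran.
Full order: Ivanova, Sorensen, Nguyen, Dimitriou, Tran.

Ivanova, Sorensen, Nguyen, Dimitriou, Tran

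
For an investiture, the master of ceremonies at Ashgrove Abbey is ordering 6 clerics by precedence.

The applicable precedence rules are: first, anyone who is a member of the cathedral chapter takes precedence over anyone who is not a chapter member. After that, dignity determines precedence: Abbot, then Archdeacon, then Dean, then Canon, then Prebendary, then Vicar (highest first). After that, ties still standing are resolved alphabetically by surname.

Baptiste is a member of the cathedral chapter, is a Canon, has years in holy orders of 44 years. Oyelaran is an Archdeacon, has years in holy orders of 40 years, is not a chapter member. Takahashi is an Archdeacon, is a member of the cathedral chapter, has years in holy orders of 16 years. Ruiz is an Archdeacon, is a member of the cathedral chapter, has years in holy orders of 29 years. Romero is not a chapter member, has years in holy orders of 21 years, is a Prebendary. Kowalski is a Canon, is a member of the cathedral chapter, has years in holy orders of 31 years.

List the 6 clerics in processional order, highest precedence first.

By the first rule: Ruiz, Takahashi, Baptiste and Kowalski (each a member of the cathedral chapter); then Oyelaran and Romero (both not a chapter member).
Among Ruiz, Takahashi, Baptiste and Kowalski, by dignity: Ruiz and Takahashi (Archdeacon) before Baptiste and Kowalski (Canon).
Among Ruiz and Takahashi, alphabetically by surname: Ruiz before Takahashi.
Among Baptiste and Kowalski, alphabetically by surname: Baptiste before Kowalski.
Among Oyelaran and Romero, by dignity: Oyelaran (Archdeacon) before Romero (Prebendary).
Full order: Ruiz, Takahashi, Baptiste, Kowalski, Oyelaran, Romero.

Ruiz, Takahashi, Baptiste, Kowalski, Oyelaran, Romero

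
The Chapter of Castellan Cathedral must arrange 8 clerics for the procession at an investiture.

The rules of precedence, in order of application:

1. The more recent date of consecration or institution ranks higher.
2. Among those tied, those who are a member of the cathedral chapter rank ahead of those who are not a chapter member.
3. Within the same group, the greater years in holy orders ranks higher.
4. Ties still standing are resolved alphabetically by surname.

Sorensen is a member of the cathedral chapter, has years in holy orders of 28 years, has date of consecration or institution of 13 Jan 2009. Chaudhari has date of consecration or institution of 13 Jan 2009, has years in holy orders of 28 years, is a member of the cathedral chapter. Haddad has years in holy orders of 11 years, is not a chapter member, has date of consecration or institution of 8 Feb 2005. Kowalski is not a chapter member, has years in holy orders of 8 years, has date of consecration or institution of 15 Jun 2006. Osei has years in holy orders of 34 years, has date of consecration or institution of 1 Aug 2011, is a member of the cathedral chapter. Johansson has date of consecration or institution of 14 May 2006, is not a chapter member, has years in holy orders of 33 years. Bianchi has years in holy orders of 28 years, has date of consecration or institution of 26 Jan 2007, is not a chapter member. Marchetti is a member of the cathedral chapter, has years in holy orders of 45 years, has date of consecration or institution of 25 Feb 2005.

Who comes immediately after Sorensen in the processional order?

Bianchi

By date of consecration or institution (later first): Osei (1 Aug 2011); then Chaudhari and Sorensen (both 13 Jan 2009); then Bianchi (26 Jan 2007); then Kowalski (15 Jun 2006); then Johansson (14 May 2006); then Marchetti (25 Feb 2005); then Haddad (8 Feb 2005).
Chaudhari and Sorensen are each a member of the cathedral chapter, so the next rule applies.
Chaudhari and Sorensen both have years in holy orders 28 years, so the next rule applies.
Among Chaudhari and Sorensen, alphabetically by surname: Chaudhari before Sorensen.
Order: Osei, Chaudhari, Sorensen, Bianchi, Kowalski, Johansson, Marchetti, Haddad.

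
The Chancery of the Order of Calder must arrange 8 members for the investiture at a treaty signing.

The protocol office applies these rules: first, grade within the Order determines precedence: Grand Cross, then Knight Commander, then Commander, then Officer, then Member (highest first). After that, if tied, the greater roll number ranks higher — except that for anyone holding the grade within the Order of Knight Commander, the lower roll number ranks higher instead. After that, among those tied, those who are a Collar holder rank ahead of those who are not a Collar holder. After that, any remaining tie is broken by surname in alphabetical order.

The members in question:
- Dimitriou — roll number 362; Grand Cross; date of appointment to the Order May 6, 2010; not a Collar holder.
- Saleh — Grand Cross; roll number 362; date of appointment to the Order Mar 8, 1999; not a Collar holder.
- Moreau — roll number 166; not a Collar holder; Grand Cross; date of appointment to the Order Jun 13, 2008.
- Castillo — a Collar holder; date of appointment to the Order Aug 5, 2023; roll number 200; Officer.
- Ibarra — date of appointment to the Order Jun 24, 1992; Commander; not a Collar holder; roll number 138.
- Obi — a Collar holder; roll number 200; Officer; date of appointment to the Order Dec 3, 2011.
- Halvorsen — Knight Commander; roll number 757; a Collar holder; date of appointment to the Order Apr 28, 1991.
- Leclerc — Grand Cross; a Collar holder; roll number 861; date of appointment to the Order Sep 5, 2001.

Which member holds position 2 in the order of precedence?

By grade within the Order: Leclerc, Dimitriou, Saleh and Moreau (Grand Cross); then Halvorsen (Knight Commander); then Ibarra (Commander); then Castillo and Obi (Officer).
Among Leclerc, Dimitriou, Saleh and Moreau, by roll number (higher first): Leclerc (861) before Dimitriou and Saleh (362) before Moreau (166).
Dimitriou and Saleh are each not a Collar holder, so the next rule applies.
Among Dimitriou and Saleh, alphabetically by surname: Dimitriou before Saleh.
Castillo and Obi both have roll number 200, so the next rule applies.
Castillo and Obi are each a Collar holder, so the next rule applies.
Among Castillo and Obi, alphabetically by surname: Castillo before Obi.
Order: Leclerc, Dimitriou, Saleh, Moreau, Halvorsen, Ibarra, Castillo, Obi.

Dimitriou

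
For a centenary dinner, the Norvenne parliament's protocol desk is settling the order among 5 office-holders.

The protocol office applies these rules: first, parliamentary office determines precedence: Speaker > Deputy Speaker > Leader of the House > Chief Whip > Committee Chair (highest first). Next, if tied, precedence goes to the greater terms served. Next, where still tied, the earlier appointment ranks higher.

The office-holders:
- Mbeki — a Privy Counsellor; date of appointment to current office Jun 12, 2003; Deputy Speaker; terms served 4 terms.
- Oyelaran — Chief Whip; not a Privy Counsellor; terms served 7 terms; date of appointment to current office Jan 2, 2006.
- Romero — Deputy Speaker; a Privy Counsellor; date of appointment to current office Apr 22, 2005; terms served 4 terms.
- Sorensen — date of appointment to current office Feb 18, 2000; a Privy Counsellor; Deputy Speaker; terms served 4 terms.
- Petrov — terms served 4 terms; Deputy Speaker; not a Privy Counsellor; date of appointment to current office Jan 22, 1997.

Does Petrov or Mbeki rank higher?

Petrov

By parliamentary office: Petrov, Sorensen, Mbeki and Romero (Deputy Speaker); then Oyelaran (Chief Whip).
Petrov, Sorensen, Mbeki and Romero all have terms served 4 terms, so the next rule applies.
Among Petrov, Sorensen, Mbeki and Romero, by date of appointment to current office (earlier first): Petrov (Jan 22, 1997) before Sorensen (Feb 18, 2000) before Mbeki (Jun 12, 2003) before Romero (Apr 22, 2005).
So Petrov takes precedence.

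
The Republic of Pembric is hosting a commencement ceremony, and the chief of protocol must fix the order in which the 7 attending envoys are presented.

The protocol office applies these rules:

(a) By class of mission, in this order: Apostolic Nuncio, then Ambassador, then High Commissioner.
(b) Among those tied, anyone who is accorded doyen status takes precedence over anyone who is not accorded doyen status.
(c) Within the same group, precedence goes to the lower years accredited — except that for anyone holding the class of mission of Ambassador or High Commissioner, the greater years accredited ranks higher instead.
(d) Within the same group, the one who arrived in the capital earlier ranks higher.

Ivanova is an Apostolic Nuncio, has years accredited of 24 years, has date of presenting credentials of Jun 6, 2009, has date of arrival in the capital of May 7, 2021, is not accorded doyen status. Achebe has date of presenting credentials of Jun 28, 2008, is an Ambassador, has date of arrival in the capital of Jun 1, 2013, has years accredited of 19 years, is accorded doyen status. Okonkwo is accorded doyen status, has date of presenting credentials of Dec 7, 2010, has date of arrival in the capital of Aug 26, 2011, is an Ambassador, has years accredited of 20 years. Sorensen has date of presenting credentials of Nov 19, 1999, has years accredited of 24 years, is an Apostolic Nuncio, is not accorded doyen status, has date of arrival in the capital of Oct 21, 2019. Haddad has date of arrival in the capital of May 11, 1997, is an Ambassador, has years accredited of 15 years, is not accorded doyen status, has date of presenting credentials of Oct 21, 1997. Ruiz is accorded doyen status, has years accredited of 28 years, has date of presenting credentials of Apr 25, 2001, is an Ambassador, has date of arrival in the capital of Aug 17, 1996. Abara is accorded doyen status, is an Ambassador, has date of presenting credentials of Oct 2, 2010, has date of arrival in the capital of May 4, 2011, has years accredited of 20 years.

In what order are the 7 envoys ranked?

Sorensen, Ivanova, Ruiz, Abara, Okonkwo, Achebe, Haddad

By class of mission: Sorensen and Ivanova (Apostolic Nuncio); then Ruiz, Abara, Okonkwo, Achebe and Haddad (Ambassador).
Sorensen and Ivanova are each not accorded doyen status, so the next rule applies.
Sorensen and Ivanova both have years accredited 24 years, so the next rule applies.
Among Sorensen and Ivanova, by date of arrival in the capital (earlier first): Sorensen (Oct 21, 2019) before Ivanova (May 7, 2021).
Among Ruiz, Abara, Okonkwo, Achebe and Haddad, accorded doyen status before not accorded doyen status: Ruiz, Abara, Okonkwo and Achebe (accorded doyen status) before Haddad (not accorded doyen status).
Among Ruiz, Abara, Okonkwo and Achebe, by years accredited (higher first) (reversed rule for this group): Ruiz (28 years) before Abara and Okonkwo (20 years) before Achebe (19 years).
Among Abara and Okonkwo, by date of arrival in the capital (earlier first): Abara (May 4, 2011) before Okonkwo (Aug 26, 2011).
Full order: Sorensen, Ivanova, Ruiz, Abara, Okonkwo, Achebe, Haddad.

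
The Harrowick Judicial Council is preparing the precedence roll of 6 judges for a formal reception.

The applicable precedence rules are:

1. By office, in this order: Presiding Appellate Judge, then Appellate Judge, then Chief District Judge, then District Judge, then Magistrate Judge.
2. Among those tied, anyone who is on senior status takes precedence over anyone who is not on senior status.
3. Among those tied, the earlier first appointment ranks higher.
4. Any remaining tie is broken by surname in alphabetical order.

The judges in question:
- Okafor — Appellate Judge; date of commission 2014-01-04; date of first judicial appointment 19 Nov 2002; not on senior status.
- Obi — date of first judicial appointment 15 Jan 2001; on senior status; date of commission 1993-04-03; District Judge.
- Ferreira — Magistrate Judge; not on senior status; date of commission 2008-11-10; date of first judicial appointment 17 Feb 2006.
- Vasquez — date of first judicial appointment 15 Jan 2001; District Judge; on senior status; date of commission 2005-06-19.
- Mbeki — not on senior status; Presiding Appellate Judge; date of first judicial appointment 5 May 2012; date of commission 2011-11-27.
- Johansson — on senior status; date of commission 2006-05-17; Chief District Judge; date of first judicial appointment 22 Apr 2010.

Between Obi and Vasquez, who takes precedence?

Obi

By office: Mbeki (Presiding Appellate Judge); then Okafor (Appellate Judge); then Johansson (Chief District Judge); then Obi and Vasquez (District Judge); then Ferreira (Magistrate Judge).
Obi and Vasquez are each on senior status, so the next rule applies.
Obi and Vasquez both have date of first judicial appointment 15 Jan 2001, so the next rule applies.
Among Obi and Vasquez, alphabetically by surname: Obi before Vasquez.
So Obi takes precedence.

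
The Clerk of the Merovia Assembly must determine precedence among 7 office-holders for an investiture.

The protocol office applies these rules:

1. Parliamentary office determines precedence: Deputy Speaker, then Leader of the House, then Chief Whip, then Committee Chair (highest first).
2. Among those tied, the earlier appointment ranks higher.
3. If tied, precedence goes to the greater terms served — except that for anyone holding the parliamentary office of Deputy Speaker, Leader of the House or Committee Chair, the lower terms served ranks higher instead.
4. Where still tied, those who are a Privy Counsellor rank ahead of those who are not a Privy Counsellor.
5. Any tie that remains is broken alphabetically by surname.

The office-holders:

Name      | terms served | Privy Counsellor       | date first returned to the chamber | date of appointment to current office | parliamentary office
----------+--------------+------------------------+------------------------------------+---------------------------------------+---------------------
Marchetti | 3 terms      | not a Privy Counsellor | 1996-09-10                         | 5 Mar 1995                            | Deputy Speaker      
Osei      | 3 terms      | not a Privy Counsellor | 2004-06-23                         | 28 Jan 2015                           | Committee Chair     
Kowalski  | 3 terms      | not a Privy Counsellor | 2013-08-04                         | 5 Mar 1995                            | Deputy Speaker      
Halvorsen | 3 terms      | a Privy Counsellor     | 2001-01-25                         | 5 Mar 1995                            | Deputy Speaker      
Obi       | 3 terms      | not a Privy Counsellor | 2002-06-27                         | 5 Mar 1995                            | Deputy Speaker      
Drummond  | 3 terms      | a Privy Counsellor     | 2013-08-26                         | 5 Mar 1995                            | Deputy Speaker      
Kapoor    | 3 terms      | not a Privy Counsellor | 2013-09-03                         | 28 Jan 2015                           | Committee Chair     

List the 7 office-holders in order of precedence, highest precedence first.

Drummond, Halvorsen, Kowalski, Marchetti, Obi, Kapoor, Osei

By parliamentary office: Drummond, Halvorsen, Kowalski, Marchetti and Obi (Deputy Speaker); then Kapoor and Osei (Committee Chair).
Drummond, Halvorsen, Kowalski, Marchetti and Obi all have date of appointment to current office 5 Mar 1995, so the next rule applies.
Drummond, Halvorsen, Kowalski, Marchetti and Obi all have terms served 3 terms, so the next rule applies.
Among Drummond, Halvorsen, Kowalski, Marchetti and Obi, a Privy Counsellor before not a Privy Counsellor: Drummond and Halvorsen (a Privy Counsellor) before Kowalski, Marchetti and Obi (not a Privy Counsellor).
Among Drummond and Halvorsen, alphabetically by surname: Drummond before Halvorsen.
Among Kowalski, Marchetti and Obi, alphabetically by surname: Kowalski before Marchetti before Obi.
Kapoor and Osei both have date of appointment to current office 28 Jan 2015, so the next rule applies.
Kapoor and Osei both have terms served 3 terms, so the next rule applies.
Kapoor and Osei are each not a Privy Counsellor, so the next rule applies.
Among Kapoor and Osei, alphabetically by surname: Kapoor before Osei.
Full order: Drummond, Halvorsen, Kowalski, Marchetti, Obi, Kapoor, Osei.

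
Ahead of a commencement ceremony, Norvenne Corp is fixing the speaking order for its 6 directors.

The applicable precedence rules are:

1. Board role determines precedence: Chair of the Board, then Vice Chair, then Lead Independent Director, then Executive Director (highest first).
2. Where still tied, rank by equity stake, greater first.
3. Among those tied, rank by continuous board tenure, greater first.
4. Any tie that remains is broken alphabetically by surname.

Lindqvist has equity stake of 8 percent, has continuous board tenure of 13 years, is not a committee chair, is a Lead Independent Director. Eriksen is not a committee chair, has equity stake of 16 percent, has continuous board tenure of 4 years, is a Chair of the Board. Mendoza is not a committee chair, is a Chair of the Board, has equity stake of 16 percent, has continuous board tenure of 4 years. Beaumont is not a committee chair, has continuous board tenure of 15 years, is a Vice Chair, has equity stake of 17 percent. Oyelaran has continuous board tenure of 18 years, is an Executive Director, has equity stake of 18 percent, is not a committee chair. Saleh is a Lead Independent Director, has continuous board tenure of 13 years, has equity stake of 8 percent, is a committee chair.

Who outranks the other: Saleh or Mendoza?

Mendoza

By board role: Eriksen and Mendoza (Chair of the Board); then Beaumont (Vice Chair); then Lindqvist and Saleh (Lead Independent Director); then Oyelaran (Executive Director).
Eriksen and Mendoza both have equity stake 16 percent, so the next rule applies.
Eriksen and Mendoza both have continuous board tenure 4 years, so the next rule applies.
Among Eriksen and Mendoza, alphabetically by surname: Eriksen before Mendoza.
Lindqvist and Saleh both have equity stake 8 percent, so the next rule applies.
Lindqvist and Saleh both have continuous board tenure 13 years, so the next rule applies.
Among Lindqvist and Saleh, alphabetically by surname: Lindqvist before Saleh.
So Mendoza takes precedence.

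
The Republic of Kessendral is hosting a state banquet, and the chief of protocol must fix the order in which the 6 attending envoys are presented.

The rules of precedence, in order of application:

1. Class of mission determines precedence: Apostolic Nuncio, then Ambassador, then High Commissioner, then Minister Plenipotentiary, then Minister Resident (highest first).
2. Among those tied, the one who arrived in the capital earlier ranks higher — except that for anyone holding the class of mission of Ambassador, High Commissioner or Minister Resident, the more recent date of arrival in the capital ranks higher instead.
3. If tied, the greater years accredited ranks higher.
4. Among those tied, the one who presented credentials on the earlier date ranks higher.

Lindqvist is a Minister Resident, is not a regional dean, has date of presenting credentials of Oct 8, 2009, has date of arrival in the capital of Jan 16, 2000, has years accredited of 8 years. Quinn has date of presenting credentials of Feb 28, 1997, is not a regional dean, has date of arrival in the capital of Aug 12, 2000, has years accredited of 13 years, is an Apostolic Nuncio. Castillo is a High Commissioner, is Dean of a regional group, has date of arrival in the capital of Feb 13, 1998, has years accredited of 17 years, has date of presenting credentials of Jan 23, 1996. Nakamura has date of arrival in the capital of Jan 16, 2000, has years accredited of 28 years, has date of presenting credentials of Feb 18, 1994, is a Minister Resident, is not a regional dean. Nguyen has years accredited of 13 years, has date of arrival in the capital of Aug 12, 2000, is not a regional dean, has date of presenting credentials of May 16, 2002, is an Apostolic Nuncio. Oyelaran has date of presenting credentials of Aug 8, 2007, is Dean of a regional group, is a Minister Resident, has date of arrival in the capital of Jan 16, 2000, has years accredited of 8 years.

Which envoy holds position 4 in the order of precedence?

By class of mission: Quinn and Nguyen (Apostolic Nuncio); then Castillo (High Commissioner); then Nakamura, Oyelaran and Lindqvist (Minister Resident).
Quinn and Nguyen both have date of arrival in the capital Aug 12, 2000, so the next rule applies.
Quinn and Nguyen both have years accredited 13 years, so the next rule applies.
Among Quinn and Nguyen, by date of presenting credentials (earlier first): Quinn (Feb 28, 1997) before Nguyen (May 16, 2002).
Nakamura, Oyelaran and Lindqvist all have date of arrival in the capital Jan 16, 2000, so the next rule applies.
Among Nakamura, Oyelaran and Lindqvist, by years accredited (higher first): Nakamura (28 years) before Oyelaran and Lindqvist (8 years).
Among Oyelaran and Lindqvist, by date of presenting credentials (earlier first): Oyelaran (Aug 8, 2007) before Lindqvist (Oct 8, 2009).
Order: Quinn, Nguyen, Castillo, Nakamura, Oyelaran, Lindqvist.

Nakamura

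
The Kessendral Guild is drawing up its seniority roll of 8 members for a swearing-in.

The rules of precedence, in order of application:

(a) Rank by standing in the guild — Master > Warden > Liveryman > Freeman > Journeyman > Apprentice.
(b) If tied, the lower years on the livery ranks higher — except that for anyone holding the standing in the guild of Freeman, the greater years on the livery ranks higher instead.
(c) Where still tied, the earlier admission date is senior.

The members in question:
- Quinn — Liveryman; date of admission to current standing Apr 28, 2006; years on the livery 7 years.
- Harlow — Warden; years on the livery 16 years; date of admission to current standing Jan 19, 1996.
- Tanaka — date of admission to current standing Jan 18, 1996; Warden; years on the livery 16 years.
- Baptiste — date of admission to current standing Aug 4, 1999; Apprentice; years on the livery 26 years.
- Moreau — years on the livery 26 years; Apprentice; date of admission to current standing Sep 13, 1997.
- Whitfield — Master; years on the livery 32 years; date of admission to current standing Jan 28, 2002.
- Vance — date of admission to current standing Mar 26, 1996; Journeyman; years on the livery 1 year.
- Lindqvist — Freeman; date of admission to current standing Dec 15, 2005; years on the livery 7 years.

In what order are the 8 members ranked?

By standing in the guild: Whitfield (Master); then Tanaka and Harlow (Warden); then Quinn (Liveryman); then Lindqvist (Freeman); then Vance (Journeyman); then Moreau and Baptiste (Apprentice).
Tanaka and Harlow both have years on the livery 16 years, so the next rule applies.
Among Tanaka and Harlow, by date of admission to current standing (earlier first): Tanaka (Jan 18, 1996) before Harlow (Jan 19, 1996).
Moreau and Baptiste both have years on the livery 26 years, so the next rule applies.
Among Moreau and Baptiste, by date of admission to current standing (earlier first): Moreau (Sep 13, 1997) before Baptiste (Aug 4, 1999).
Full order: Whitfield, Tanaka, Harlow, Quinn, Lindqvist, Vance, Moreau, Baptiste.

Whitfield, Tanaka, Harlow, Quinn, Lindqvist, Vance, Moreau, Baptiste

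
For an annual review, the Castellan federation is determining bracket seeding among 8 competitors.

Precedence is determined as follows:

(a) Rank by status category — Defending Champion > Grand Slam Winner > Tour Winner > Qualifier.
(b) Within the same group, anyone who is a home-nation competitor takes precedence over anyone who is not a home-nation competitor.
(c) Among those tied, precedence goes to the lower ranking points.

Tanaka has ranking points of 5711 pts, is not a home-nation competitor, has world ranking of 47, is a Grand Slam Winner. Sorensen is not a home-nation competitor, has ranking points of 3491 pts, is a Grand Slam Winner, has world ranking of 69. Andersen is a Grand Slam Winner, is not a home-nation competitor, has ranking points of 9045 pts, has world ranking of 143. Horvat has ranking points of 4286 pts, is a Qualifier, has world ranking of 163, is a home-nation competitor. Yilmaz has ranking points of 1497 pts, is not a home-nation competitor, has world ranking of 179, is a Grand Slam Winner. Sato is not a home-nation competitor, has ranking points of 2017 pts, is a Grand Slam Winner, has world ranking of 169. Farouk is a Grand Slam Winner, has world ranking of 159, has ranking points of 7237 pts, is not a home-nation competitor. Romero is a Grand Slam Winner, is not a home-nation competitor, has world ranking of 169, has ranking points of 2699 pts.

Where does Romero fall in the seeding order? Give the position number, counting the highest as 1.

By status category: Yilmaz, Sato, Romero, Sorensen, Tanaka, Farouk and Andersen (Grand Slam Winner); then Horvat (Qualifier).
Yilmaz, Sato, Romero, Sorensen, Tanaka, Farouk and Andersen are each not a home-nation competitor, so the next rule applies.
Among Yilmaz, Sato, Romero, Sorensen, Tanaka, Farouk and Andersen, by ranking points (lower first): Yilmaz (1497 pts) before Sato (2017 pts) before Romero (2699 pts) before Sorensen (3491 pts) before Tanaka (5711 pts) before Farouk (7237 pts) before Andersen (9045 pts).
Order: Yilmaz, Sato, Romero, Sorensen, Tanaka, Farouk, Andersen, Horvat. So position 3.

3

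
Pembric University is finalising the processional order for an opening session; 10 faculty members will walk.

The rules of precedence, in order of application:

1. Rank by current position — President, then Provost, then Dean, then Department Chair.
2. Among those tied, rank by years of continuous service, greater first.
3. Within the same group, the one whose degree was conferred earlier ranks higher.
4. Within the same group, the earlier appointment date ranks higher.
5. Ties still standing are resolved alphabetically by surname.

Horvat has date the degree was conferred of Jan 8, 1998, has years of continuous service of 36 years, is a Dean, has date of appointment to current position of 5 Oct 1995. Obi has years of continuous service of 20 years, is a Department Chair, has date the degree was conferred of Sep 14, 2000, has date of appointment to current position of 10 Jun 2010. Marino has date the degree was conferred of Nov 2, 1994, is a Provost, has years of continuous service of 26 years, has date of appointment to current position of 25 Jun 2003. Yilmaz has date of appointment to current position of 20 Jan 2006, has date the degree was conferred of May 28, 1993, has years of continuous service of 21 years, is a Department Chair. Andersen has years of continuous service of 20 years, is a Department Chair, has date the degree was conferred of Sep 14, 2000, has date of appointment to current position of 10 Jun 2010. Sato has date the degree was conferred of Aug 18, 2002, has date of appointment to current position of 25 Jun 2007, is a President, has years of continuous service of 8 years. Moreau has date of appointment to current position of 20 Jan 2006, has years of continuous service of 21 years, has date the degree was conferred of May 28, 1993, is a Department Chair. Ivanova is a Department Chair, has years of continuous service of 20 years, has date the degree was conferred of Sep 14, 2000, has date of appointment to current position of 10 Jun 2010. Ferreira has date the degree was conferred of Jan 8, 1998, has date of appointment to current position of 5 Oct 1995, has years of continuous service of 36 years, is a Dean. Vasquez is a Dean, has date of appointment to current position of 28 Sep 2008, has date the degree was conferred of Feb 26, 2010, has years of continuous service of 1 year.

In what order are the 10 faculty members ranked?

Sato, Marino, Ferreira, Horvat, Vasquez, Moreau, Yilmaz, Andersen, Ivanova, Obi

By current position: Sato (President); then Marino (Provost); then Ferreira, Horvat and Vasquez (Dean); then Moreau, Yilmaz, Andersen, Ivanova and Obi (Department Chair).
Among Ferreira, Horvat and Vasquez, by years of continuous service (higher first): Ferreira and Horvat (36 years) before Vasquez (1 year).
Ferreira and Horvat both have date the degree was conferred Jan 8, 1998, so the next rule applies.
Ferreira and Horvat both have date of appointment to current position 5 Oct 1995, so the next rule applies.
Among Ferreira and Horvat, alphabetically by surname: Ferreira before Horvat.
Among Moreau, Yilmaz, Andersen, Ivanova and Obi, by years of continuous service (higher first): Moreau and Yilmaz (21 years) before Andersen, Ivanova and Obi (20 years).
Moreau and Yilmaz both have date the degree was conferred May 28, 1993, so the next rule applies.
Moreau and Yilmaz both have date of appointment to current position 20 Jan 2006, so the next rule applies.
Among Moreau and Yilmaz, alphabetically by surname: Moreau before Yilmaz.
Andersen, Ivanova and Obi all have date the degree was conferred Sep 14, 2000, so the next rule applies.
Andersen, Ivanova and Obi all have date of appointment to current position 10 Jun 2010, so the next rule applies.
Among Andersen, Ivanova and Obi, alphabetically by surname: Andersen before Ivanova before Obi.
Full order: Sato, Marino, Ferreira, Horvat, Vasquez, Moreau, Yilmaz, Andersen, Ivanova, Obi.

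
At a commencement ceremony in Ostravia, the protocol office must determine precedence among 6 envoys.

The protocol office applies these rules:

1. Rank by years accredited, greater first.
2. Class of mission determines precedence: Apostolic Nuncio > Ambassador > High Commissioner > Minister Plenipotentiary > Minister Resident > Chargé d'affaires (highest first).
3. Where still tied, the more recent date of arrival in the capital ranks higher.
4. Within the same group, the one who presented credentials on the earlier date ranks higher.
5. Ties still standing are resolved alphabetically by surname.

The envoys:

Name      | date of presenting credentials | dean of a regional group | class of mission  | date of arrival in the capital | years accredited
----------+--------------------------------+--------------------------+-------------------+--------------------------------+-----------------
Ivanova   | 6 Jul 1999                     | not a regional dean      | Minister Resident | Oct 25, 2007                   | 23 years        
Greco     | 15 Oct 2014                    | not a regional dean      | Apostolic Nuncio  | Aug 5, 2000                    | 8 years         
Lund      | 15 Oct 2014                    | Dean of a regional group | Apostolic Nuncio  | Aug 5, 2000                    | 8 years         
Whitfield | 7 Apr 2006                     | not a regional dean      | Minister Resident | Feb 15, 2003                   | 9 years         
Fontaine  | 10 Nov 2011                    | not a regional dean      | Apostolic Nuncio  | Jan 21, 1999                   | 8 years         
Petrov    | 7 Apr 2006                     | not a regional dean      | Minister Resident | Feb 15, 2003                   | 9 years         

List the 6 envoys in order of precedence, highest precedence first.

By years accredited (higher first): Ivanova (23 years); then Petrov and Whitfield (both 9 years); then Greco, Lund and Fontaine (each 8 years).
Petrov and Whitfield are each Minister Resident, so the next rule applies.
Petrov and Whitfield both have date of arrival in the capital Feb 15, 2003, so the next rule applies.
Petrov and Whitfield both have date of presenting credentials 7 Apr 2006, so the next rule applies.
Among Petrov and Whitfield, alphabetically by surname: Petrov before Whitfield.
Greco, Lund and Fontaine are each Apostolic Nuncio, so the next rule applies.
Among Greco, Lund and Fontaine, by date of arrival in the capital (later first): Greco and Lund (Aug 5, 2000) before Fontaine (Jan 21, 1999).
Greco and Lund both have date of presenting credentials 15 Oct 2014, so the next rule applies.
Among Greco and Lund, alphabetically by surname: Greco before Lund.
Full order: Ivanova, Petrov, Whitfield, Greco, Lund, Fontaine.

Ivanova, Petrov, Whitfield, Greco, Lund, Fontaine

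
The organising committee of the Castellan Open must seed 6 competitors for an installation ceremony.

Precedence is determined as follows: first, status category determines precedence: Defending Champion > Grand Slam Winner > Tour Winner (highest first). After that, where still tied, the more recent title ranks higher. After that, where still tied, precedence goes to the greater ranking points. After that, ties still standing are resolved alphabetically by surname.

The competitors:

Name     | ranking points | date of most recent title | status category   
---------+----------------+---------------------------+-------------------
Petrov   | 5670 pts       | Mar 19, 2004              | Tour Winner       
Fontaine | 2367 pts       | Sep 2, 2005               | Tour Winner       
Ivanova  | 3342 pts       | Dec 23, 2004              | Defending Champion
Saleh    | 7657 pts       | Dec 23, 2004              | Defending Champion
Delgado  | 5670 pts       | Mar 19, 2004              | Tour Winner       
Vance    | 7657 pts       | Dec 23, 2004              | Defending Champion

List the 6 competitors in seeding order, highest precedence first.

By status category: Saleh, Vance and Ivanova (Defending Champion); then Fontaine, Delgado and Petrov (Tour Winner).
Saleh, Vance and Ivanova all have date of most recent title Dec 23, 2004, so the next rule applies.
Among Saleh, Vance and Ivanova, by ranking points (higher first): Saleh and Vance (7657 pts) before Ivanova (3342 pts).
Among Saleh and Vance, alphabetically by surname: Saleh before Vance.
Among Fontaine, Delgado and Petrov, by date of most recent title (later first): Fontaine (Sep 2, 2005) before Delgado and Petrov (Mar 19, 2004).
Delgado and Petrov both have ranking points 5670 pts, so the next rule applies.
Among Delgado and Petrov, alphabetically by surname: Delgado before Petrov.
Full order: Saleh, Vance, Ivanova, Fontaine, Delgado, Petrov.

Saleh, Vance, Ivanova, Fontaine, Delgado, Petrov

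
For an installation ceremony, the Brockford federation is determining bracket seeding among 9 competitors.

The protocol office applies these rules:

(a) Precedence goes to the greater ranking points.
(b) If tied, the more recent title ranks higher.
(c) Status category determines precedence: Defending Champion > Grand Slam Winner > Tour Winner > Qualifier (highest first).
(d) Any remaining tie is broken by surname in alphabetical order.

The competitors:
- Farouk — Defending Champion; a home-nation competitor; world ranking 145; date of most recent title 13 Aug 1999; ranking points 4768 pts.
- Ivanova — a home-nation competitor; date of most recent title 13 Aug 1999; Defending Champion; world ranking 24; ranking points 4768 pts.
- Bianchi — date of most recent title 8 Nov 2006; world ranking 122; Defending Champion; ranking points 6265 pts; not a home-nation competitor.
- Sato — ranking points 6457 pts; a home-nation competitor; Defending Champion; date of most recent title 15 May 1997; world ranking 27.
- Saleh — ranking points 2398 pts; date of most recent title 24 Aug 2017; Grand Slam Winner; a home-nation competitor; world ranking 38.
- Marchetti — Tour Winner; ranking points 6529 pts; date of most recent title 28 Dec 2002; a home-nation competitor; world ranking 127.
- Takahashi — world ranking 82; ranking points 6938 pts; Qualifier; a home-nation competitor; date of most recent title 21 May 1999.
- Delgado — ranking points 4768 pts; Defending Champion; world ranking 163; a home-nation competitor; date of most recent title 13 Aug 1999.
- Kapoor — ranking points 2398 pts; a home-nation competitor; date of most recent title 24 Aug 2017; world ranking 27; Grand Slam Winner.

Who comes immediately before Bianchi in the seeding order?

By ranking points (higher first): Takahashi (6938 pts); then Marchetti (6529 pts); then Sato (6457 pts); then Bianchi (6265 pts); then Delgado, Farouk and Ivanova (each 4768 pts); then Kapoor and Saleh (both 2398 pts).
Delgado, Farouk and Ivanova all have date of most recent title 13 Aug 1999, so the next rule applies.
Delgado, Farouk and Ivanova are each Defending Champion, so the next rule applies.
Among Delgado, Farouk and Ivanova, alphabetically by surname: Delgado before Farouk before Ivanova.
Kapoor and Saleh both have date of most recent title 24 Aug 2017, so the next rule applies.
Kapoor and Saleh are each Grand Slam Winner, so the next rule applies.
Among Kapoor and Saleh, alphabetically by surname: Kapoor before Saleh.
Order: Takahashi, Marchetti, Sato, Bianchi, Delgado, Farouk, Ivanova, Kapoor, Saleh.

Sato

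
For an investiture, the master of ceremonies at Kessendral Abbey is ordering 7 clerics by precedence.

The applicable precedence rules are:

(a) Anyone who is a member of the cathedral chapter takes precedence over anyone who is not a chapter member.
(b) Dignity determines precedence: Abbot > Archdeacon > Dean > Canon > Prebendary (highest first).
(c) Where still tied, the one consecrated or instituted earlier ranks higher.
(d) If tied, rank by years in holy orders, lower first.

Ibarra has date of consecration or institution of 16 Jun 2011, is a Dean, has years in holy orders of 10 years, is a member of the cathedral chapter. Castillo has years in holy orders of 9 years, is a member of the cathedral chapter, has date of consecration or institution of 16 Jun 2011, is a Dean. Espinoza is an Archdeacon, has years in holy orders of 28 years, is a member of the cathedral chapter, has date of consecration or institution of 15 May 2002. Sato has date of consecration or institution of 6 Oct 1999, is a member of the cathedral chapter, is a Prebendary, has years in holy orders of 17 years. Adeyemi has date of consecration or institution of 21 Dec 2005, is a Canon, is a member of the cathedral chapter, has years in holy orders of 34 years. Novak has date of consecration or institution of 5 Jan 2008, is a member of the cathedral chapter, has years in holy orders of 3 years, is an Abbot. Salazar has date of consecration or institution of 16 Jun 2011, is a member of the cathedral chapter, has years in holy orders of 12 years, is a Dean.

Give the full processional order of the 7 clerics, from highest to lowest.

Novak, Espinoza, Castillo, Ibarra, Salazar, Adeyemi, Sato

By the first rule: Novak, Espinoza, Castillo, Ibarra, Salazar, Adeyemi and Sato (each a member of the cathedral chapter).
Among Novak, Espinoza, Castillo, Ibarra, Salazar, Adeyemi and Sato, by dignity: Novak (Abbot) before Espinoza (Archdeacon) before Castillo, Ibarra and Salazar (Dean) before Adeyemi (Canon) before Sato (Prebendary).
Castillo, Ibarra and Salazar all have date of consecration or institution 16 Jun 2011, so the next rule applies.
Among Castillo, Ibarra and Salazar, by years in holy orders (lower first): Castillo (9 years) before Ibarra (10 years) before Salazar (12 years).
Full order: Novak, Espinoza, Castillo, Ibarra, Salazar, Adeyemi, Sato.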